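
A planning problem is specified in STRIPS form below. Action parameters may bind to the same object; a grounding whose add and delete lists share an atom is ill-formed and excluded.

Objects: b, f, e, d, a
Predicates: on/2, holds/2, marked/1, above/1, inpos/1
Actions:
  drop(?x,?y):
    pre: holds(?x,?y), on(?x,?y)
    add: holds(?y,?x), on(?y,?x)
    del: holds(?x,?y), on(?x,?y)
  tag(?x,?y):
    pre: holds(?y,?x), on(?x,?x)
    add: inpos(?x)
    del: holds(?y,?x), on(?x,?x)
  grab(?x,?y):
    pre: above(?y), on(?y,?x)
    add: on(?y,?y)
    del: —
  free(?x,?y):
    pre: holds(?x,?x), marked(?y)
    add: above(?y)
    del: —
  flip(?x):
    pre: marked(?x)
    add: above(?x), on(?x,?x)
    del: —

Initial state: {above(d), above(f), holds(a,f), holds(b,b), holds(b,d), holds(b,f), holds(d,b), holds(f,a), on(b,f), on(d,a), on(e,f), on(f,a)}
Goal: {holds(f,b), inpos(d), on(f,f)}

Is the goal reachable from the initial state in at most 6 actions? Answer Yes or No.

1. drop(b,f)  →  {above(d), above(f), holds(a,f), holds(b,b), holds(b,d), holds(d,b), holds(f,a), holds(f,b), on(d,a), on(e,f), on(f,a), on(f,b)}
2. grab(b,f)  →  {above(d), above(f), holds(a,f), holds(b,b), holds(b,d), holds(d,b), holds(f,a), holds(f,b), on(d,a), on(e,f), on(f,a), on(f,b), on(f,f)}
3. grab(a,d)  →  {above(d), above(f), holds(a,f), holds(b,b), holds(b,d), holds(d,b), holds(f,a), holds(f,b), on(d,a), on(d,d), on(e,f), on(f,a), on(f,b), on(f,f)}
4. tag(d,b)  →  {above(d), above(f), holds(a,f), holds(b,b), holds(d,b), holds(f,a), holds(f,b), inpos(d), on(d,a), on(e,f), on(f,a), on(f,b), on(f,f)}
optimal plan length = 4; 4 ≤ 6

Yes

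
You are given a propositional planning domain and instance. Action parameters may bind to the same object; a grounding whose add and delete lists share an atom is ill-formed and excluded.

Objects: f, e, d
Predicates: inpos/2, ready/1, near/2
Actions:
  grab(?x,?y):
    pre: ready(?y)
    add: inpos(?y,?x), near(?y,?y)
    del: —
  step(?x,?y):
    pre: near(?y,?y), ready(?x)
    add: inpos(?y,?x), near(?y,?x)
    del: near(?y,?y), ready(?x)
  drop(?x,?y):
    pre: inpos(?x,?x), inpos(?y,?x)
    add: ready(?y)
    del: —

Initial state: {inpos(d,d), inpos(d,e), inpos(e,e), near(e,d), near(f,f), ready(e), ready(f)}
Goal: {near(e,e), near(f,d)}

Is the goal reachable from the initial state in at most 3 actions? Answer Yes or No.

1. grab(f,e)  →  {inpos(d,d), inpos(d,e), inpos(e,e), inpos(e,f), near(e,d), near(e,e), near(f,f), ready(e), ready(f)}
2. drop(e,d)  →  {inpos(d,d), inpos(d,e), inpos(e,e), inpos(e,f), near(e,d), near(e,e), near(f,f), ready(d), ready(e), ready(f)}
3. step(d,f)  →  {inpos(d,d), inpos(d,e), inpos(e,e), inpos(e,f), inpos(f,d), near(e,d), near(e,e), near(f,d), ready(e), ready(f)}
optimal plan length = 3; 3 ≤ 3

Yes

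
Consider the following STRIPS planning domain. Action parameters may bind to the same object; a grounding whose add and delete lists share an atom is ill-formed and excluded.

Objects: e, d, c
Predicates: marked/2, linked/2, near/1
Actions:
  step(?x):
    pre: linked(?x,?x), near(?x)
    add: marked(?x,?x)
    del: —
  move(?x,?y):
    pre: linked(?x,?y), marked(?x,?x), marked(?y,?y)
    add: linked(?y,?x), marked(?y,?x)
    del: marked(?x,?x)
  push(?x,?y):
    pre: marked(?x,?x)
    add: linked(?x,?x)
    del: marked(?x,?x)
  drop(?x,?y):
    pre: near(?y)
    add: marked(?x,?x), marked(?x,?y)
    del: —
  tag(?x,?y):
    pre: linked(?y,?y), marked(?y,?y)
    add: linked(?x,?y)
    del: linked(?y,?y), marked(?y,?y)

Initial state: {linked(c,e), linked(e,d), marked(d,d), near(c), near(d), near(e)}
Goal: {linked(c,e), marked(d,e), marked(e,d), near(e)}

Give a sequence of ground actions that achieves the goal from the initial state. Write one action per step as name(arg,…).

drop(e,d); move(e,d)

1. drop(e,d)  →  {linked(c,e), linked(e,d), marked(d,d), marked(e,d), marked(e,e), near(c), near(d), near(e)}
2. move(e,d)  →  {linked(c,e), linked(d,e), linked(e,d), marked(d,d), marked(d,e), marked(e,d), near(c), near(d), near(e)}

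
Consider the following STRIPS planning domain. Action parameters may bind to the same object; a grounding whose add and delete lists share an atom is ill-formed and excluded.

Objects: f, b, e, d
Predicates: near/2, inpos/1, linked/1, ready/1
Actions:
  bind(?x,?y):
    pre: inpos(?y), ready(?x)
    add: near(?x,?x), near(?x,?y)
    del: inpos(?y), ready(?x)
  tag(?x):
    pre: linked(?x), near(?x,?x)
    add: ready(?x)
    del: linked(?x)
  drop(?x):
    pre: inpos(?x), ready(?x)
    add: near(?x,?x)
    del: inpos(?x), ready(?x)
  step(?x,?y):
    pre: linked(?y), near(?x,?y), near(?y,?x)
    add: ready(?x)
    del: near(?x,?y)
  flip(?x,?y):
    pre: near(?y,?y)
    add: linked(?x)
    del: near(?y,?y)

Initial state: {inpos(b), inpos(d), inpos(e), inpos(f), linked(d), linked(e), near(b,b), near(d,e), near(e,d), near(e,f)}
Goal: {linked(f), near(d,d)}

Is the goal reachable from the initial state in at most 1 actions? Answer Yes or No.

No

1. step(d,e)  →  {inpos(b), inpos(d), inpos(e), inpos(f), linked(d), linked(e), near(b,b), near(e,d), near(e,f), ready(d)}
2. bind(d,f)  →  {inpos(b), inpos(d), inpos(e), linked(d), linked(e), near(b,b), near(d,d), near(d,f), near(e,d), near(e,f)}
3. flip(f,b)  →  {inpos(b), inpos(d), inpos(e), linked(d), linked(e), linked(f), near(d,d), near(d,f), near(e,d), near(e,f)}
optimal plan length = 3; 3 > 1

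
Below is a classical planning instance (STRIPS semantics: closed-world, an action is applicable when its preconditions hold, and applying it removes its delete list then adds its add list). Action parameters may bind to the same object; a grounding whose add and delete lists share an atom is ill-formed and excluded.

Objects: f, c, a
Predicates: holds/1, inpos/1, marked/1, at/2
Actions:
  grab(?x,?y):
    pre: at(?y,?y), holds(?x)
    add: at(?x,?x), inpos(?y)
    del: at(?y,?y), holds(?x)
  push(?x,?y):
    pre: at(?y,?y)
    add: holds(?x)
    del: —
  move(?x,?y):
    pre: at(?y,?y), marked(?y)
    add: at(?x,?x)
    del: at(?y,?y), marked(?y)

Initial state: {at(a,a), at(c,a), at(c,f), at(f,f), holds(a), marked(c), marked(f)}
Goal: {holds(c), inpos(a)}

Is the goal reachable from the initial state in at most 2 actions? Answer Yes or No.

No

1. push(f,f)  →  {at(a,a), at(c,a), at(c,f), at(f,f), holds(a), holds(f), marked(c), marked(f)}
2. grab(f,a)  →  {at(c,a), at(c,f), at(f,f), holds(a), inpos(a), marked(c), marked(f)}
3. push(c,f)  →  {at(c,a), at(c,f), at(f,f), holds(a), holds(c), inpos(a), marked(c), marked(f)}
optimal plan length = 3; 3 > 2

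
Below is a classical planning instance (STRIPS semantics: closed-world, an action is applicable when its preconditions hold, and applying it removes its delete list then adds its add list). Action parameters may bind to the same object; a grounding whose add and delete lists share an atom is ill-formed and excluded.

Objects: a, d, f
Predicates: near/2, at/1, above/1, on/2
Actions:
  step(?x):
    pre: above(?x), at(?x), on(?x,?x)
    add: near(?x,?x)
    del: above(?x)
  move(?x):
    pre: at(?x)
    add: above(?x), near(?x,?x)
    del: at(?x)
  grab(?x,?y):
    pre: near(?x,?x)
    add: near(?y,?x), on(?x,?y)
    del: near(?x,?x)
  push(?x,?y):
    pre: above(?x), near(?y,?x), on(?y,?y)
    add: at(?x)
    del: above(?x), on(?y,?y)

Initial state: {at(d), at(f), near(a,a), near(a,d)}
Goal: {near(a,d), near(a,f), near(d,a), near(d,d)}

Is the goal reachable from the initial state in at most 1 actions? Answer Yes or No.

1. move(d)  →  {above(d), at(f), near(a,a), near(a,d), near(d,d)}
2. move(f)  →  {above(d), above(f), near(a,a), near(a,d), near(d,d), near(f,f)}
3. grab(a,d)  →  {above(d), above(f), near(a,d), near(d,a), near(d,d), near(f,f), on(a,d)}
4. grab(f,a)  →  {above(d), above(f), near(a,d), near(a,f), near(d,a), near(d,d), on(a,d), on(f,a)}
optimal plan length = 4; 4 > 1

No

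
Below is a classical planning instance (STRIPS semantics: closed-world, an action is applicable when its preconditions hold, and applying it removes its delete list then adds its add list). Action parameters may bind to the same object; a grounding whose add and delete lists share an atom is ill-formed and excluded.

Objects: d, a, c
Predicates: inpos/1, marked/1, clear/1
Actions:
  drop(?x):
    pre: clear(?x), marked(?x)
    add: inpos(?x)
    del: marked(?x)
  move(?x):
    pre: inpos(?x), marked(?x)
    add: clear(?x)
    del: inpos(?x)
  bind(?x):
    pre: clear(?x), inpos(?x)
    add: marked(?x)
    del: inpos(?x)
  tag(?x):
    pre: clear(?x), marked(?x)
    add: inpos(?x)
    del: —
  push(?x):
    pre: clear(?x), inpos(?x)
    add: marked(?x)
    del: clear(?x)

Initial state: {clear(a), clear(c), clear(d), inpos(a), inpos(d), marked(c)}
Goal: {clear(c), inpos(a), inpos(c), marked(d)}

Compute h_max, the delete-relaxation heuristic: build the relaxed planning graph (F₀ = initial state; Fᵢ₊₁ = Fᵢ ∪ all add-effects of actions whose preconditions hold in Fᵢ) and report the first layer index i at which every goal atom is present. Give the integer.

F0 = init (6 atoms)
F1 = F0 ∪ {inpos(c), marked(a), marked(d)}  (9 atoms)
goal ⊆ F1  ⇒  h_max = 1

1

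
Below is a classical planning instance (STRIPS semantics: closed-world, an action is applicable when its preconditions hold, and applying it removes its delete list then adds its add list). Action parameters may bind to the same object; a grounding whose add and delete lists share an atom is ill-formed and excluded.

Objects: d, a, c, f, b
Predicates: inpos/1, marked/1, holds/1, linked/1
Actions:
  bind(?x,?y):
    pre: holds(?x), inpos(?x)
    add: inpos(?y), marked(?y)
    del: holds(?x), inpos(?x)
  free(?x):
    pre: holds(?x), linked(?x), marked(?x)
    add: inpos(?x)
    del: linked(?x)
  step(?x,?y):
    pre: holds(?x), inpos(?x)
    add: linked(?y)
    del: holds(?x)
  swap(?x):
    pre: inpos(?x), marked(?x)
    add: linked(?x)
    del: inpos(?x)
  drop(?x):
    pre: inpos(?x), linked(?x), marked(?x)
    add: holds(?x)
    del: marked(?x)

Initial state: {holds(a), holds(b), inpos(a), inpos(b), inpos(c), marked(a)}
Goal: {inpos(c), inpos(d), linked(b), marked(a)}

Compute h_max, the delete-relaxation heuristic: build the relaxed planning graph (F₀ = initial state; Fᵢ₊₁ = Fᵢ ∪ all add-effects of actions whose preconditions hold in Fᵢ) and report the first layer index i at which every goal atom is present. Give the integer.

F0 = init (6 atoms)
F1 = F0 ∪ {inpos(d), inpos(f), linked(a), linked(b), linked(c), linked(d), linked(f), marked(b), marked(c), marked(d), marked(f)}  (17 atoms)
goal ⊆ F1  ⇒  h_max = 1

1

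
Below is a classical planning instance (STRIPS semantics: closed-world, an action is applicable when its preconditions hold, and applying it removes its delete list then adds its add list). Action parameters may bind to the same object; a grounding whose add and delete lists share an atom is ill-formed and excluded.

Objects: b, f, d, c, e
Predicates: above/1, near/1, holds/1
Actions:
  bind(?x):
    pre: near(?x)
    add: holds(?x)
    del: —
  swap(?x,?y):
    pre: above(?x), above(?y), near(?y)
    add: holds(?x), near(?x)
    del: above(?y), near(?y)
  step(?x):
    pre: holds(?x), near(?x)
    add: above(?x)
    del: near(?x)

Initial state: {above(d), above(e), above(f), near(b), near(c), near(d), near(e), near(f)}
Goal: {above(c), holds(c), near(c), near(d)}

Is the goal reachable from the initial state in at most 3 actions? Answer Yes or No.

1. bind(c)  →  {above(d), above(e), above(f), holds(c), near(b), near(c), near(d), near(e), near(f)}
2. step(c)  →  {above(c), above(d), above(e), above(f), holds(c), near(b), near(d), near(e), near(f)}
3. swap(c,f)  →  {above(c), above(d), above(e), holds(c), near(b), near(c), near(d), near(e)}
optimal plan length = 3; 3 ≤ 3

Yes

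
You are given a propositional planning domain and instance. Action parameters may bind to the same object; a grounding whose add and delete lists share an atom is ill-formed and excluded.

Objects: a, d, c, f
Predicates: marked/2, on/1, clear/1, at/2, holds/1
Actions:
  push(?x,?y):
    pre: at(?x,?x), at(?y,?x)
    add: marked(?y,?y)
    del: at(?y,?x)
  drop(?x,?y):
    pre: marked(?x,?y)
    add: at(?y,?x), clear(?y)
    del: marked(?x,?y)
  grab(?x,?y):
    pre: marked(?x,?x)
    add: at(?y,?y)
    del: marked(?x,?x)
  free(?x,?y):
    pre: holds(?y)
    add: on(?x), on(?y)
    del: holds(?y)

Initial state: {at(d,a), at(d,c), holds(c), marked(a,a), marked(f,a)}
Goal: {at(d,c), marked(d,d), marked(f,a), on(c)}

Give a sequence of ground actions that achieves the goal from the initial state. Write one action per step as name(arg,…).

1. drop(a,a)  →  {at(a,a), at(d,a), at(d,c), clear(a), holds(c), marked(f,a)}
2. push(a,d)  →  {at(a,a), at(d,c), clear(a), holds(c), marked(d,d), marked(f,a)}
3. free(a,c)  →  {at(a,a), at(d,c), clear(a), marked(d,d), marked(f,a), on(a), on(c)}

drop(a,a); push(a,d); free(a,c)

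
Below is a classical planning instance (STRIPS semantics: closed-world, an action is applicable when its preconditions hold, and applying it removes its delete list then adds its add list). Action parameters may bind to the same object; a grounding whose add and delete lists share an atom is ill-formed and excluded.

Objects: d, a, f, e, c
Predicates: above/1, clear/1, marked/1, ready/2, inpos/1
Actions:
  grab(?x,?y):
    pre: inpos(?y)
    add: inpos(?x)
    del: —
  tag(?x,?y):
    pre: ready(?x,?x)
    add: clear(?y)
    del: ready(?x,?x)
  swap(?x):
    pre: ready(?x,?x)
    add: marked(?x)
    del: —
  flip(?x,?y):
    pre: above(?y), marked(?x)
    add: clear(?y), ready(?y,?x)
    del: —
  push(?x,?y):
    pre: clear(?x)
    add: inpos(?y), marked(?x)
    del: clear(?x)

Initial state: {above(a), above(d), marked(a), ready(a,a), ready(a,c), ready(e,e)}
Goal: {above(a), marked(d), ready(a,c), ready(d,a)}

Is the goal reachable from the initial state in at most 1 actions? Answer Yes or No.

1. flip(a,d)  →  {above(a), above(d), clear(d), marked(a), ready(a,a), ready(a,c), ready(d,a), ready(e,e)}
2. push(d,d)  →  {above(a), above(d), inpos(d), marked(a), marked(d), ready(a,a), ready(a,c), ready(d,a), ready(e,e)}
optimal plan length = 2; 2 > 1

No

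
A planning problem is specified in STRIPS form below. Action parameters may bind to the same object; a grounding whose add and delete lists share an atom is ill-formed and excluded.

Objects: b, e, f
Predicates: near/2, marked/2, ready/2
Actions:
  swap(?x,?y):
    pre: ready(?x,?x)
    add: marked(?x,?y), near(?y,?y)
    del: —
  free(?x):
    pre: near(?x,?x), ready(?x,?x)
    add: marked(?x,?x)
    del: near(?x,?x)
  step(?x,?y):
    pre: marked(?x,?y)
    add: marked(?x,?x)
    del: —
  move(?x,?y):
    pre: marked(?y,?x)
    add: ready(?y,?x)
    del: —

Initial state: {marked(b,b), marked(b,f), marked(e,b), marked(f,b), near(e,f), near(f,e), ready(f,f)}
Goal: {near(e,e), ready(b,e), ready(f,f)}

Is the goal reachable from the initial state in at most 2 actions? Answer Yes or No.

No

1. move(b,b)  →  {marked(b,b), marked(b,f), marked(e,b), marked(f,b), near(e,f), near(f,e), ready(b,b), ready(f,f)}
2. swap(b,e)  →  {marked(b,b), marked(b,e), marked(b,f), marked(e,b), marked(f,b), near(e,e), near(e,f), near(f,e), ready(b,b), ready(f,f)}
3. move(e,b)  →  {marked(b,b), marked(b,e), marked(b,f), marked(e,b), marked(f,b), near(e,e), near(e,f), near(f,e), ready(b,b), ready(b,e), ready(f,f)}
optimal plan length = 3; 3 > 2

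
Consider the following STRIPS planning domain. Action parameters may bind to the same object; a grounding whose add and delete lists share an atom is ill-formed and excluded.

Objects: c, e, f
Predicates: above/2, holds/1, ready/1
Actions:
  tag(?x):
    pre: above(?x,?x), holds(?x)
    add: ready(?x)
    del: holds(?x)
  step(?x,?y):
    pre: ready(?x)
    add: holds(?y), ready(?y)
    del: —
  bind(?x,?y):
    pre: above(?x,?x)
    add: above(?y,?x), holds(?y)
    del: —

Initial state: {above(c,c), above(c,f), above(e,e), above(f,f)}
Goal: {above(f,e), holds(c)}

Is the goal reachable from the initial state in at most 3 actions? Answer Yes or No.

Yes

1. bind(c,c)  →  {above(c,c), above(c,f), above(e,e), above(f,f), holds(c)}
2. bind(e,f)  →  {above(c,c), above(c,f), above(e,e), above(f,e), above(f,f), holds(c), holds(f)}
optimal plan length = 2; 2 ≤ 3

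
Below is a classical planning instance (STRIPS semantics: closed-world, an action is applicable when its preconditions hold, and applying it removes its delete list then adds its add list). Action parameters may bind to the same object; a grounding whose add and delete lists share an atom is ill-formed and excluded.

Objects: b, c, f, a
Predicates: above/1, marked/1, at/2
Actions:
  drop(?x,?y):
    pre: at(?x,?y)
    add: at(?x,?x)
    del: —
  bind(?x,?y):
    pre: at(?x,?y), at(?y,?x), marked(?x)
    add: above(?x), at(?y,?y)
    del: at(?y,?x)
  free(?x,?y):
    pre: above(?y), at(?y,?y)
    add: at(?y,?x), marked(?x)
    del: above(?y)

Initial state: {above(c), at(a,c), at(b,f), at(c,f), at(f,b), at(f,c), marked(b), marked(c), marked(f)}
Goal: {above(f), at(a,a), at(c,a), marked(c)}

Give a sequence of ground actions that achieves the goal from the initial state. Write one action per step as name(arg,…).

drop(a,c); bind(f,c); free(a,c)

1. drop(a,c)  →  {above(c), at(a,a), at(a,c), at(b,f), at(c,f), at(f,b), at(f,c), marked(b), marked(c), marked(f)}
2. bind(f,c)  →  {above(c), above(f), at(a,a), at(a,c), at(b,f), at(c,c), at(f,b), at(f,c), marked(b), marked(c), marked(f)}
3. free(a,c)  →  {above(f), at(a,a), at(a,c), at(b,f), at(c,a), at(c,c), at(f,b), at(f,c), marked(a), marked(b), marked(c), marked(f)}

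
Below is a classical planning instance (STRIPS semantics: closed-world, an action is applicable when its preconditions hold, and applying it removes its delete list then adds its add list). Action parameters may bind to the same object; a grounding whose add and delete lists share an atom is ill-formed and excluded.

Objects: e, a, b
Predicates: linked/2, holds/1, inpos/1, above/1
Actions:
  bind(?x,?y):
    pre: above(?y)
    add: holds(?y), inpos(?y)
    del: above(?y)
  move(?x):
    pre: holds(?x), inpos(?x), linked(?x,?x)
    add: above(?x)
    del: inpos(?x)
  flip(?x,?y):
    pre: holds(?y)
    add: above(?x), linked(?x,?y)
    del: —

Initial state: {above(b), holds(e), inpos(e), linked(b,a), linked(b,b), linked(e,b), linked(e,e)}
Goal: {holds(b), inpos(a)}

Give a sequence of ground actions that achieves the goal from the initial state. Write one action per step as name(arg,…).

bind(e,b); flip(a,e); bind(e,a)

1. bind(e,b)  →  {holds(b), holds(e), inpos(b), inpos(e), linked(b,a), linked(b,b), linked(e,b), linked(e,e)}
2. flip(a,e)  →  {above(a), holds(b), holds(e), inpos(b), inpos(e), linked(a,e), linked(b,a), linked(b,b), linked(e,b), linked(e,e)}
3. bind(e,a)  →  {holds(a), holds(b), holds(e), inpos(a), inpos(b), inpos(e), linked(a,e), linked(b,a), linked(b,b), linked(e,b), linked(e,e)}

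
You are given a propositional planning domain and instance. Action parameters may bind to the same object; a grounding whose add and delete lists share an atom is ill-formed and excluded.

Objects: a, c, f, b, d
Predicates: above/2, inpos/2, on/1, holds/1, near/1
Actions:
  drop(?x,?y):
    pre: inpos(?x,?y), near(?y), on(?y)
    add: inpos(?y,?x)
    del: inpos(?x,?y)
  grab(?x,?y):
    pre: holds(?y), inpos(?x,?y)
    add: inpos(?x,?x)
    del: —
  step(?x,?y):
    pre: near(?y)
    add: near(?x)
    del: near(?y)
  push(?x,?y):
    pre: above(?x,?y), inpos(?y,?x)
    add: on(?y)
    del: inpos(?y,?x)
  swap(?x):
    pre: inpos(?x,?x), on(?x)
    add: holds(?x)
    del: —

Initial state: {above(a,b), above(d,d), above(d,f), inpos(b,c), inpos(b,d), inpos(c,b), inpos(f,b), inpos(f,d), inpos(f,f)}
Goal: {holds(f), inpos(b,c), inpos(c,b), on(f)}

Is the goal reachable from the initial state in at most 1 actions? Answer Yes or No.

No

1. push(d,f)  →  {above(a,b), above(d,d), above(d,f), inpos(b,c), inpos(b,d), inpos(c,b), inpos(f,b), inpos(f,f), on(f)}
2. swap(f)  →  {above(a,b), above(d,d), above(d,f), holds(f), inpos(b,c), inpos(b,d), inpos(c,b), inpos(f,b), inpos(f,f), on(f)}
optimal plan length = 2; 2 > 1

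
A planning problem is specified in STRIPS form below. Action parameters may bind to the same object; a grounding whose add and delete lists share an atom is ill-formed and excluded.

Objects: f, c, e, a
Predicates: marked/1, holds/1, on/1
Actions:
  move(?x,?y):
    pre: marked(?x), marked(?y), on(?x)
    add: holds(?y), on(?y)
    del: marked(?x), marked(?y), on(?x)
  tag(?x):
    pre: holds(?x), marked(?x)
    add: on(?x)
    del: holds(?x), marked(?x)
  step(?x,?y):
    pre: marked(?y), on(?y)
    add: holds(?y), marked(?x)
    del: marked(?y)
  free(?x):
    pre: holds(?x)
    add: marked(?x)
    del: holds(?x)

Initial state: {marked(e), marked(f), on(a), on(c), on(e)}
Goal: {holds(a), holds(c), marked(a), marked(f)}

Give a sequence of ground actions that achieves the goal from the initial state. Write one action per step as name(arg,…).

1. step(a,e)  →  {holds(e), marked(a), marked(f), on(a), on(c), on(e)}
2. step(c,a)  →  {holds(a), holds(e), marked(c), marked(f), on(a), on(c), on(e)}
3. step(a,c)  →  {holds(a), holds(c), holds(e), marked(a), marked(f), on(a), on(c), on(e)}

step(a,e); step(c,a); step(a,c)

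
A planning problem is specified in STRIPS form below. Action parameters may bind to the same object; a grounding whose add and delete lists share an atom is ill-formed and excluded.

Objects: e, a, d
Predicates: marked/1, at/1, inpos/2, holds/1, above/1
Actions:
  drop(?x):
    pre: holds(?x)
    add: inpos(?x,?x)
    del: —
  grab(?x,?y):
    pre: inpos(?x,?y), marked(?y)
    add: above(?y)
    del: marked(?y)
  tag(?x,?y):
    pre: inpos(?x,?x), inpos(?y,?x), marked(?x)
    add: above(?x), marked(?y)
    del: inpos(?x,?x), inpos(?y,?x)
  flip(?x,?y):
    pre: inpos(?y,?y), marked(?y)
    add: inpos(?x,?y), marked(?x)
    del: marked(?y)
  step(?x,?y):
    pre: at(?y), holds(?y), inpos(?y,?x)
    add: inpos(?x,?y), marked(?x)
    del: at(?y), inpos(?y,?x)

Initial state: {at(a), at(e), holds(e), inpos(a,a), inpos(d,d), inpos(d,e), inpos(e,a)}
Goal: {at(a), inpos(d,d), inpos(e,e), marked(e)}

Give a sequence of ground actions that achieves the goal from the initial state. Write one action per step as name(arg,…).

1. drop(e)  →  {at(a), at(e), holds(e), inpos(a,a), inpos(d,d), inpos(d,e), inpos(e,a), inpos(e,e)}
2. step(a,e)  →  {at(a), holds(e), inpos(a,a), inpos(a,e), inpos(d,d), inpos(d,e), inpos(e,e), marked(a)}
3. flip(e,a)  →  {at(a), holds(e), inpos(a,a), inpos(a,e), inpos(d,d), inpos(d,e), inpos(e,a), inpos(e,e), marked(e)}

drop(e); step(a,e); flip(e,a)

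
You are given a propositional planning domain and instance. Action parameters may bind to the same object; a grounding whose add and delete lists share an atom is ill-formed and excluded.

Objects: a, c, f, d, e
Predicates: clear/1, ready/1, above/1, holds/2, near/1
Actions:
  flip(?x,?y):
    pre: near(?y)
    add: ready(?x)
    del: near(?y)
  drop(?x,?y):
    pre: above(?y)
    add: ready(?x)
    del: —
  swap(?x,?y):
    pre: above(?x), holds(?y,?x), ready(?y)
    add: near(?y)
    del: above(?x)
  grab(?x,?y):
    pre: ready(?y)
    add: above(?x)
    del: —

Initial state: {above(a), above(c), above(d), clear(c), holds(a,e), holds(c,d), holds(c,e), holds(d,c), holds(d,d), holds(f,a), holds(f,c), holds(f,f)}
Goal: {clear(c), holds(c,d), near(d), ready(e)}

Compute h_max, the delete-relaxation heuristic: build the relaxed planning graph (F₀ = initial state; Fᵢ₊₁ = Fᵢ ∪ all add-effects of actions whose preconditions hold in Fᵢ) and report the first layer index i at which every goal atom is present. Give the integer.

2

F0 = init (12 atoms)
F1 = F0 ∪ {ready(a), ready(c), ready(d), ready(e), ready(f)}  (17 atoms)
F2 = F1 ∪ {above(e), above(f), near(c), near(d), near(f)}  (22 atoms)
goal ⊆ F2  ⇒  h_max = 2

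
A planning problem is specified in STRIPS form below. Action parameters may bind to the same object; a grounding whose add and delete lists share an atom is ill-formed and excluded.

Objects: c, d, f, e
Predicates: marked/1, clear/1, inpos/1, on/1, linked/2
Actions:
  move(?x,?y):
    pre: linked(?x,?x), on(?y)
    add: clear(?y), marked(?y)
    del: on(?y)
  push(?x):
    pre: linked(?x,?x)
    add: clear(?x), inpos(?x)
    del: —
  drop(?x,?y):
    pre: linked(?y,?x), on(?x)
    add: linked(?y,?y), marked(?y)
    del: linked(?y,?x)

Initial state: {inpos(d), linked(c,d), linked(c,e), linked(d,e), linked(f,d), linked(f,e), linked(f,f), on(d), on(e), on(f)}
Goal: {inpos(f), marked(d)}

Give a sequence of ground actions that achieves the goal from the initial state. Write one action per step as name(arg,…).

1. move(f,d)  →  {clear(d), inpos(d), linked(c,d), linked(c,e), linked(d,e), linked(f,d), linked(f,e), linked(f,f), marked(d), on(e), on(f)}
2. push(f)  →  {clear(d), clear(f), inpos(d), inpos(f), linked(c,d), linked(c,e), linked(d,e), linked(f,d), linked(f,e), linked(f,f), marked(d), on(e), on(f)}

move(f,d); push(f)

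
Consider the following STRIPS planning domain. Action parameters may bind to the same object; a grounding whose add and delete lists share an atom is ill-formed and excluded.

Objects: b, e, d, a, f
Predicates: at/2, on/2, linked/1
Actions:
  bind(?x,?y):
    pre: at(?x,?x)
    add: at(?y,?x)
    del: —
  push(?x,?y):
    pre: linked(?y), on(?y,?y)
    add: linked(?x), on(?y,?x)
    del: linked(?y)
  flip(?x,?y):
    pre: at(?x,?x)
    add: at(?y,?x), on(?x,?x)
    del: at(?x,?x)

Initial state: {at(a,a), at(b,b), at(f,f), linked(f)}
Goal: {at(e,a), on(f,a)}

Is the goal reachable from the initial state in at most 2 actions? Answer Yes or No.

1. bind(a,e)  →  {at(a,a), at(b,b), at(e,a), at(f,f), linked(f)}
2. flip(f,b)  →  {at(a,a), at(b,b), at(b,f), at(e,a), linked(f), on(f,f)}
3. push(a,f)  →  {at(a,a), at(b,b), at(b,f), at(e,a), linked(a), on(f,a), on(f,f)}
optimal plan length = 3; 3 > 2

No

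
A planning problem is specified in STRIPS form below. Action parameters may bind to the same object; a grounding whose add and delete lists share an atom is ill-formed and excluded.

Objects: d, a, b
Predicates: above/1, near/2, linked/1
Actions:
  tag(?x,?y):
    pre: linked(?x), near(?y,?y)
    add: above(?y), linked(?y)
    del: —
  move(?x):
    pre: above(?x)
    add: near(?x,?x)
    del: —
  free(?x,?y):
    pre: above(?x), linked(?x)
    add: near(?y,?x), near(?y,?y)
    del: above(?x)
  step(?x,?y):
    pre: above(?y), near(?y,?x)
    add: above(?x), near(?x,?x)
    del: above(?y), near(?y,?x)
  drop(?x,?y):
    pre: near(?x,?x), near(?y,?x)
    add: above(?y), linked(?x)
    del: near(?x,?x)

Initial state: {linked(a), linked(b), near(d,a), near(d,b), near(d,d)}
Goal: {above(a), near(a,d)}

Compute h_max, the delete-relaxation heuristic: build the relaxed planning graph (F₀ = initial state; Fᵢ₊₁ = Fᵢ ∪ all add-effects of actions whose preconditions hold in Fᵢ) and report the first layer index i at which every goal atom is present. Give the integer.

2

F0 = init (5 atoms)
F1 = F0 ∪ {above(d), linked(d)}  (7 atoms)
F2 = F1 ∪ {above(a), above(b), near(a,a), near(a,d), near(b,b), near(b,d)}  (13 atoms)
goal ⊆ F2  ⇒  h_max = 2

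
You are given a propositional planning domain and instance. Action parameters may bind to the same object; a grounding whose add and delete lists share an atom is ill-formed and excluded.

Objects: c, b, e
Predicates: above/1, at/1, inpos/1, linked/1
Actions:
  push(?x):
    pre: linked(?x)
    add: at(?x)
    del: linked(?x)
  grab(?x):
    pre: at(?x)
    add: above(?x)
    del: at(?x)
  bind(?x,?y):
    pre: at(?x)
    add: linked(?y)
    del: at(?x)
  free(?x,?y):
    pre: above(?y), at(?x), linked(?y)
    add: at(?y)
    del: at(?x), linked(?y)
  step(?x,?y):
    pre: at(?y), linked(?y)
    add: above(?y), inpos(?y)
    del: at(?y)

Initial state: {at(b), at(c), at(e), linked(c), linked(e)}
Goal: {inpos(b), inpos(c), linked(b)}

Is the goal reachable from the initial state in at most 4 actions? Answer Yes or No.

1. bind(e,b)  →  {at(b), at(c), linked(b), linked(c), linked(e)}
2. step(c,c)  →  {above(c), at(b), inpos(c), linked(b), linked(c), linked(e)}
3. step(c,b)  →  {above(b), above(c), inpos(b), inpos(c), linked(b), linked(c), linked(e)}
optimal plan length = 3; 3 ≤ 4

Yes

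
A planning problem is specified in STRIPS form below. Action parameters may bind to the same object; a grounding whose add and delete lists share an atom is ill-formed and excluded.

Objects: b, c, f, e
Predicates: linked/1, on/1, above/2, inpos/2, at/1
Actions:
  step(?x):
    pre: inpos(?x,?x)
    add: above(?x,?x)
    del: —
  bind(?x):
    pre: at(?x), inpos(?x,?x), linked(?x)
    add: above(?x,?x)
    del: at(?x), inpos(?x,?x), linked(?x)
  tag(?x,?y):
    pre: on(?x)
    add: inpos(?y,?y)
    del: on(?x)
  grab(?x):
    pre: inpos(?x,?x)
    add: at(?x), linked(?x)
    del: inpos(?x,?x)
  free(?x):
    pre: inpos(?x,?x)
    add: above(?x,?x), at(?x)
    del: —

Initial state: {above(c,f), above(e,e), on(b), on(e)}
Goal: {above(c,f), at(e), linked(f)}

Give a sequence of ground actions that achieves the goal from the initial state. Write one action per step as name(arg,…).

1. tag(b,f)  →  {above(c,f), above(e,e), inpos(f,f), on(e)}
2. tag(e,e)  →  {above(c,f), above(e,e), inpos(e,e), inpos(f,f)}
3. grab(f)  →  {above(c,f), above(e,e), at(f), inpos(e,e), linked(f)}
4. grab(e)  →  {above(c,f), above(e,e), at(e), at(f), linked(e), linked(f)}

tag(b,f); tag(e,e); grab(f); grab(e)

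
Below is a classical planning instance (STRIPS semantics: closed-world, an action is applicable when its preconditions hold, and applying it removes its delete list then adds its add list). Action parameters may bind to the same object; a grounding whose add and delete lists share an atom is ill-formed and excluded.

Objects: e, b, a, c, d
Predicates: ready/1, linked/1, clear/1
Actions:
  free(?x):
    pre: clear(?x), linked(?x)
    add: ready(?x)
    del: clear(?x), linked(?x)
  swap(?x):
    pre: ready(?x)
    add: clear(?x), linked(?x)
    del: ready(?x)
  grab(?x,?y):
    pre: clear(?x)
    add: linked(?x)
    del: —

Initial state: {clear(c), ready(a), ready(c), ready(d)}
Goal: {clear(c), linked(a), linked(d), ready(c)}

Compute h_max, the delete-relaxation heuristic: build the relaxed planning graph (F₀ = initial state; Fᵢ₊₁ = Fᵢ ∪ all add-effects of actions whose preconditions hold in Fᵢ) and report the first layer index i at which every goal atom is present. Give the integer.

F0 = init (4 atoms)
F1 = F0 ∪ {clear(a), clear(d), linked(a), linked(c), linked(d)}  (9 atoms)
goal ⊆ F1  ⇒  h_max = 1

1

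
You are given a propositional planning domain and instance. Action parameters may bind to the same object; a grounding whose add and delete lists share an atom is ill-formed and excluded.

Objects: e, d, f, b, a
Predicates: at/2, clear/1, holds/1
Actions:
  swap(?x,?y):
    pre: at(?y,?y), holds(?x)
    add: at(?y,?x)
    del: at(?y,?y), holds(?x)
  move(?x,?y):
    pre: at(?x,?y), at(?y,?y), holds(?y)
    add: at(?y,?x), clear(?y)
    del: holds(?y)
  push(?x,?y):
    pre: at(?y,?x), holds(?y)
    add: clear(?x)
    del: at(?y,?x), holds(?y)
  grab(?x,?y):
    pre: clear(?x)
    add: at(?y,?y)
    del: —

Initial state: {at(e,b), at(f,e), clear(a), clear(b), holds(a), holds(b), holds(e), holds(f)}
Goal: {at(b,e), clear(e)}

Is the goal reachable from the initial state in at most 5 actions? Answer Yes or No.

1. push(e,f)  →  {at(e,b), clear(a), clear(b), clear(e), holds(a), holds(b), holds(e)}
2. grab(e,b)  →  {at(b,b), at(e,b), clear(a), clear(b), clear(e), holds(a), holds(b), holds(e)}
3. swap(e,b)  →  {at(b,e), at(e,b), clear(a), clear(b), clear(e), holds(a), holds(b)}
optimal plan length = 3; 3 ≤ 5

Yes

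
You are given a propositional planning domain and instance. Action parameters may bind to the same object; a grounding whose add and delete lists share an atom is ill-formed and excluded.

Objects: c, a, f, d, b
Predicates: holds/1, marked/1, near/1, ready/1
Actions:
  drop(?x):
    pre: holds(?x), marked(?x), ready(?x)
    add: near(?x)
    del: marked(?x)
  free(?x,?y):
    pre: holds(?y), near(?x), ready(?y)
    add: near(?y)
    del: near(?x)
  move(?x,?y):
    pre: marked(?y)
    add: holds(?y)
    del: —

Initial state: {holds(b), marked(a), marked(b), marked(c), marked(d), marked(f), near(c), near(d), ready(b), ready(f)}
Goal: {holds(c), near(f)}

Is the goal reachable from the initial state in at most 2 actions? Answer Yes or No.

No

1. move(c,c)  →  {holds(b), holds(c), marked(a), marked(b), marked(c), marked(d), marked(f), near(c), near(d), ready(b), ready(f)}
2. move(c,f)  →  {holds(b), holds(c), holds(f), marked(a), marked(b), marked(c), marked(d), marked(f), near(c), near(d), ready(b), ready(f)}
3. drop(f)  →  {holds(b), holds(c), holds(f), marked(a), marked(b), marked(c), marked(d), near(c), near(d), near(f), ready(b), ready(f)}
optimal plan length = 3; 3 > 2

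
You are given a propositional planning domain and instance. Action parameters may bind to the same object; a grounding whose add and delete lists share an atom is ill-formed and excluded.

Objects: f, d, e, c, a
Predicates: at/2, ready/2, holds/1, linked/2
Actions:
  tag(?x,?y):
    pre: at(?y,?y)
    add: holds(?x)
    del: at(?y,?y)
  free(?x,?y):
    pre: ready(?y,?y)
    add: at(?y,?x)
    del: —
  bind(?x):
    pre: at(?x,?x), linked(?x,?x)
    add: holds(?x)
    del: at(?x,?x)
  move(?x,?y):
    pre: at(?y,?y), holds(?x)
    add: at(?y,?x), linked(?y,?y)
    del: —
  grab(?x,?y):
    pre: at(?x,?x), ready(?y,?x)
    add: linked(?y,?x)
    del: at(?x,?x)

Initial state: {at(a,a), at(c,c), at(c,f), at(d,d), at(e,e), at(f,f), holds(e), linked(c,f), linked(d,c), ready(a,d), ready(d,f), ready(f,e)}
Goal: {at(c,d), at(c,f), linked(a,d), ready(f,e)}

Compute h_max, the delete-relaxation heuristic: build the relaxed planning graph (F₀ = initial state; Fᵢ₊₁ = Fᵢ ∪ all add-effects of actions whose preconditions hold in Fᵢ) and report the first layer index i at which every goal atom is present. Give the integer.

2

F0 = init (12 atoms)
F1 = F0 ∪ {at(a,e), at(c,e), at(d,e), at(f,e), holds(a), holds(c), holds(d), holds(f), linked(a,a), linked(a,d), linked(c,c), linked(d,d), linked(d,f), linked(e,e), linked(f,e), linked(f,f)}  (28 atoms)
F2 = F1 ∪ {at(a,c), at(a,d), at(a,f), at(c,a), at(c,d), at(d,a), at(d,c), at(d,f), at(e,a), at(e,c), at(e,d), at(e,f), at(f,a), at(f,c), at(f,d)}  (43 atoms)
goal ⊆ F2  ⇒  h_max = 2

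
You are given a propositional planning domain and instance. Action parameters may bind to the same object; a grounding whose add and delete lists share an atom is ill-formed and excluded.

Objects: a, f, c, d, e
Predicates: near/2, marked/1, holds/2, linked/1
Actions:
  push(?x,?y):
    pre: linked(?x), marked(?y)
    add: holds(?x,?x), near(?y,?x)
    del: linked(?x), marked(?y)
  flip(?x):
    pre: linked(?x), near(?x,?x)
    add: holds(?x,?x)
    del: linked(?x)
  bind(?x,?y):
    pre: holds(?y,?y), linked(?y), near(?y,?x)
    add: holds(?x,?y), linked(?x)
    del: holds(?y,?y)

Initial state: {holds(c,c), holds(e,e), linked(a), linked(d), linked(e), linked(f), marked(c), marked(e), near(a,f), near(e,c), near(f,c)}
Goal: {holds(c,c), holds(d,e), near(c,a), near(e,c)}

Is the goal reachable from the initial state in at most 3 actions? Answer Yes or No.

1. push(a,c)  →  {holds(a,a), holds(c,c), holds(e,e), linked(d), linked(e), linked(f), marked(e), near(a,f), near(c,a), near(e,c), near(f,c)}
2. push(d,e)  →  {holds(a,a), holds(c,c), holds(d,d), holds(e,e), linked(e), linked(f), near(a,f), near(c,a), near(e,c), near(e,d), near(f,c)}
3. bind(d,e)  →  {holds(a,a), holds(c,c), holds(d,d), holds(d,e), linked(d), linked(e), linked(f), near(a,f), near(c,a), near(e,c), near(e,d), near(f,c)}
optimal plan length = 3; 3 ≤ 3

Yes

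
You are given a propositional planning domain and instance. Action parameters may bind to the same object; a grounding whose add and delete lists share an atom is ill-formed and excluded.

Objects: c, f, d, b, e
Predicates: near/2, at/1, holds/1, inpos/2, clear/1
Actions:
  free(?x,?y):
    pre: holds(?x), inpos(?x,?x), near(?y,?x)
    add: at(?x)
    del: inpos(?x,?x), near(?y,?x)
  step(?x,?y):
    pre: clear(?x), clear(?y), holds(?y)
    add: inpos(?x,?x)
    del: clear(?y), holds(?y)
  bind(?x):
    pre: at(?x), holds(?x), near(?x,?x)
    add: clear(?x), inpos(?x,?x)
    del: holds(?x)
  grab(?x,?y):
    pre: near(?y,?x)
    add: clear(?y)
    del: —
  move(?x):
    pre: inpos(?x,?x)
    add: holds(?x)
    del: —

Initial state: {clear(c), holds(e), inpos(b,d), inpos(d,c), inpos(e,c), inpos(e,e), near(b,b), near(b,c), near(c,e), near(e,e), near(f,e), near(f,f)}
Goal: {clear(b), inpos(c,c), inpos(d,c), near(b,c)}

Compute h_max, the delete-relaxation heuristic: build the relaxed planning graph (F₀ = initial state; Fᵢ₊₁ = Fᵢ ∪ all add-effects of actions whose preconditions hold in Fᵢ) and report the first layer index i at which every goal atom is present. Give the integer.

2

F0 = init (12 atoms)
F1 = F0 ∪ {at(e), clear(b), clear(e), clear(f)}  (16 atoms)
F2 = F1 ∪ {inpos(b,b), inpos(c,c), inpos(f,f)}  (19 atoms)
goal ⊆ F2  ⇒  h_max = 2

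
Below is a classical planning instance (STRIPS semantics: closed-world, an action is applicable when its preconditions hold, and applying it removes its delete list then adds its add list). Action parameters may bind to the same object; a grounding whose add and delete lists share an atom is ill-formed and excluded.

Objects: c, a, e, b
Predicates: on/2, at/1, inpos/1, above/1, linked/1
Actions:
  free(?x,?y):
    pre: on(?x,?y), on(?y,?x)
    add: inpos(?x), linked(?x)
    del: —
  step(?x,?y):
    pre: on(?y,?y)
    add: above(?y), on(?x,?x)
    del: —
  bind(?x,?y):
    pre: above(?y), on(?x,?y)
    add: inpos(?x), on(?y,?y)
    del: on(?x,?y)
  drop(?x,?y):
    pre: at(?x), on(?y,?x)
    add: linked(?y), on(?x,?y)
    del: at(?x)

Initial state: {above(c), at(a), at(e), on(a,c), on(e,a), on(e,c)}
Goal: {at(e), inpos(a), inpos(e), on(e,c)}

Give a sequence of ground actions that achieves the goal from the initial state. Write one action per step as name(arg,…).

1. bind(a,c)  →  {above(c), at(a), at(e), inpos(a), on(c,c), on(e,a), on(e,c)}
2. step(e,c)  →  {above(c), at(a), at(e), inpos(a), on(c,c), on(e,a), on(e,c), on(e,e)}
3. free(e,e)  →  {above(c), at(a), at(e), inpos(a), inpos(e), linked(e), on(c,c), on(e,a), on(e,c), on(e,e)}

bind(a,c); step(e,c); free(e,e)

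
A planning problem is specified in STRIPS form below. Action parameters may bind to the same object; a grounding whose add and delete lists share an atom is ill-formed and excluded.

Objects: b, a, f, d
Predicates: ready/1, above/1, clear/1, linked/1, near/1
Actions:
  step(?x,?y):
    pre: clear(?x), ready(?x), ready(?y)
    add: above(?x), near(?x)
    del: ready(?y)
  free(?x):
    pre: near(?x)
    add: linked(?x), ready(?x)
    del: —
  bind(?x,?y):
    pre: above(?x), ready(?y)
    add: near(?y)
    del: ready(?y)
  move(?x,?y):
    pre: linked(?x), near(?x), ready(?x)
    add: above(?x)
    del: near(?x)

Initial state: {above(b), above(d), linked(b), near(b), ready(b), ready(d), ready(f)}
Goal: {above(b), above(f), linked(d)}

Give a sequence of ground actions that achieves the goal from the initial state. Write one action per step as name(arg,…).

1. bind(b,f)  →  {above(b), above(d), linked(b), near(b), near(f), ready(b), ready(d)}
2. free(f)  →  {above(b), above(d), linked(b), linked(f), near(b), near(f), ready(b), ready(d), ready(f)}
3. bind(b,d)  →  {above(b), above(d), linked(b), linked(f), near(b), near(d), near(f), ready(b), ready(f)}
4. free(d)  →  {above(b), above(d), linked(b), linked(d), linked(f), near(b), near(d), near(f), ready(b), ready(d), ready(f)}
5. move(f,b)  →  {above(b), above(d), above(f), linked(b), linked(d), linked(f), near(b), near(d), ready(b), ready(d), ready(f)}

bind(b,f); free(f); bind(b,d); free(d); move(f,b)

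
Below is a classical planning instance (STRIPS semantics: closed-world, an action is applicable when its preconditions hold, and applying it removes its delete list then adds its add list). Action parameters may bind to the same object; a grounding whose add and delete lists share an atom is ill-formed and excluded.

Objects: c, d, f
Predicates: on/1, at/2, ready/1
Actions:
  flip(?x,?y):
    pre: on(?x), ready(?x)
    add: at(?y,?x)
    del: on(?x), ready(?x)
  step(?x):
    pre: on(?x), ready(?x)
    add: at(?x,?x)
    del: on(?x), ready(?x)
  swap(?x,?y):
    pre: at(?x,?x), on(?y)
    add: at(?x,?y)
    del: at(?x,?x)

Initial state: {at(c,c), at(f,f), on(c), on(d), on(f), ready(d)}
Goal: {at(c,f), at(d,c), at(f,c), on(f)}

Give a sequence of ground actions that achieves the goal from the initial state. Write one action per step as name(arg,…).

flip(d,d); swap(c,f); swap(d,c); swap(f,c)

1. flip(d,d)  →  {at(c,c), at(d,d), at(f,f), on(c), on(f)}
2. swap(c,f)  →  {at(c,f), at(d,d), at(f,f), on(c), on(f)}
3. swap(d,c)  →  {at(c,f), at(d,c), at(f,f), on(c), on(f)}
4. swap(f,c)  →  {at(c,f), at(d,c), at(f,c), on(c), on(f)}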